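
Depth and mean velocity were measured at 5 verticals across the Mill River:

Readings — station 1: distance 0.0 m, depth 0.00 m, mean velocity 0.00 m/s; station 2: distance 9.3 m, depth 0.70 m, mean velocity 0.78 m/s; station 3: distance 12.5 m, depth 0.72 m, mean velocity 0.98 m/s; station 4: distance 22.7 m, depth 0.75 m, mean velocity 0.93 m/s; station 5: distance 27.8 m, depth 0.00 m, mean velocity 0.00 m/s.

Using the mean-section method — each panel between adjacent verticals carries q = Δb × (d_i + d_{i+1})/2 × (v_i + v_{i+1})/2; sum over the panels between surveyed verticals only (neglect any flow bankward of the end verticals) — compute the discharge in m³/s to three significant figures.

Panel 1-2: Δb = 9.3 m, d̄ = (0.00+0.70)/2 = 0.35, v̄ = (0.00+0.78)/2 = 0.39 → q = 9.3×0.35×0.39 = 1.269 m³/s
Panel 2-3: Δb = 3.2 m, d̄ = (0.70+0.72)/2 = 0.71, v̄ = (0.78+0.98)/2 = 0.88 → q = 3.2×0.71×0.88 = 1.999 m³/s
Panel 3-4: Δb = 10.2 m, d̄ = (0.72+0.75)/2 = 0.735, v̄ = (0.98+0.93)/2 = 0.955 → q = 10.2×0.735×0.955 = 7.160 m³/s
Panel 4-5: Δb = 5.1 m, d̄ = (0.75+0.00)/2 = 0.375, v̄ = (0.93+0.00)/2 = 0.465 → q = 5.1×0.375×0.465 = 0.8893 m³/s
Q = Σ q = 11.32 m³/s

11.3 m³/s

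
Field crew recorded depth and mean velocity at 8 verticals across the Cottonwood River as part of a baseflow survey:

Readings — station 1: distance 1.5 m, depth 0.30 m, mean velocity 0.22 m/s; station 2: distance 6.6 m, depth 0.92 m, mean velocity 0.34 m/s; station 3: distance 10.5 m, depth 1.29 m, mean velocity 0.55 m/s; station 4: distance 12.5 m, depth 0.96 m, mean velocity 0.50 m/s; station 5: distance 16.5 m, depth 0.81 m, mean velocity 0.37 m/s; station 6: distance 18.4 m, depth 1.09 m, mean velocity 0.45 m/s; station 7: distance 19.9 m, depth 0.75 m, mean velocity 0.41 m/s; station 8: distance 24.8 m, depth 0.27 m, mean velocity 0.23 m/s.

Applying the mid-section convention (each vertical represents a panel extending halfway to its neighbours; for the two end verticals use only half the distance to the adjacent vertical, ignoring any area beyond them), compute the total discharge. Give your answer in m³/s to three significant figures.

w_1 = (6.6 − 1.5)/2 = 2.55 m; q_1 = 0.22 × 0.30 × 2.55 = 0.1683 m³/s
w_2 = (10.5 − 1.5)/2 = 4.5 m; q_2 = 0.34 × 0.92 × 4.5 = 1.408 m³/s
w_3 = (12.5 − 6.6)/2 = 2.95 m; q_3 = 0.55 × 1.29 × 2.95 = 2.093 m³/s
w_4 = (16.5 − 10.5)/2 = 3 m; q_4 = 0.50 × 0.96 × 3 = 1.440 m³/s
w_5 = (18.4 − 12.5)/2 = 2.95 m; q_5 = 0.37 × 0.81 × 2.95 = 0.8841 m³/s
w_6 = (19.9 − 16.5)/2 = 1.7 m; q_6 = 0.45 × 1.09 × 1.7 = 0.8339 m³/s
w_7 = (24.8 − 18.4)/2 = 3.2 m; q_7 = 0.41 × 0.75 × 3.2 = 0.9840 m³/s
w_8 = (24.8 − 19.9)/2 = 2.45 m; q_8 = 0.23 × 0.27 × 2.45 = 0.1521 m³/s
Q = Σ qᵢ = 7.963 m³/s

7.96 m³/s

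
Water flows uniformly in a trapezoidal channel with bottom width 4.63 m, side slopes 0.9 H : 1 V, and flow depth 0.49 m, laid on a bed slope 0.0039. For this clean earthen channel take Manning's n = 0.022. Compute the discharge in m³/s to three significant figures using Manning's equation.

3.94 m³/s

A = (b + z·y)·y = (4.63 + 0.9×0.49)×0.49 = 2.485 m²
P = b + 2y√(1+z²) = 4.63 + 2×0.49×√(1+0.9²) = 5.948 m
R = A/P = 2.485/5.948 = 0.4177 m
Q = (1/n)·A·R^(2/3)·S^(1/2) = (1/0.022) × 2.485 × 0.4177^(2/3) × 0.0039^(1/2) = 3.941 m³/s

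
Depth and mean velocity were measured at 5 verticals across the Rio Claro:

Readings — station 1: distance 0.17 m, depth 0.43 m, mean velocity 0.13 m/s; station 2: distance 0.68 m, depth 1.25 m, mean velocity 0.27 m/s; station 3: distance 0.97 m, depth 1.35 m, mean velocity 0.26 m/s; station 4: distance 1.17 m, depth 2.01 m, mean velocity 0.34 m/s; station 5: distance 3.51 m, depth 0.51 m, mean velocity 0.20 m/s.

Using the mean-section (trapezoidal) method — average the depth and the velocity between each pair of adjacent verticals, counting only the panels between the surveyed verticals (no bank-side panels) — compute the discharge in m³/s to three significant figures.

1.08 m³/s

Panel 1-2: Δb = 0.51 m, d̄ = (0.43+1.25)/2 = 0.84, v̄ = (0.13+0.27)/2 = 0.2 → q = 0.51×0.84×0.2 = 0.08568 m³/s
Panel 2-3: Δb = 0.29 m, d̄ = (1.25+1.35)/2 = 1.3, v̄ = (0.27+0.26)/2 = 0.265 → q = 0.29×1.3×0.265 = 0.09991 m³/s
Panel 3-4: Δb = 0.2 m, d̄ = (1.35+2.01)/2 = 1.68, v̄ = (0.26+0.34)/2 = 0.3 → q = 0.2×1.68×0.3 = 0.1008 m³/s
Panel 4-5: Δb = 2.34 m, d̄ = (2.01+0.51)/2 = 1.26, v̄ = (0.34+0.20)/2 = 0.27 → q = 2.34×1.26×0.27 = 0.7961 m³/s
Q = Σ q = 1.082 m³/s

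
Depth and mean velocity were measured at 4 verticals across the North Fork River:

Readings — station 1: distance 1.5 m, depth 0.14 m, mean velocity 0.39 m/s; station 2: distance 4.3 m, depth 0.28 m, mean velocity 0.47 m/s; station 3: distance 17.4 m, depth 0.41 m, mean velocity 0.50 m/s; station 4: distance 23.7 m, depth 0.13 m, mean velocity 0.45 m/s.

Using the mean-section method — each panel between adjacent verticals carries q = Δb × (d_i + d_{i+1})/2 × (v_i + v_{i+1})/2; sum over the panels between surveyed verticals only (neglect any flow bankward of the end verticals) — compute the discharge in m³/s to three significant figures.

Panel 1-2: Δb = 2.8 m, d̄ = (0.14+0.28)/2 = 0.21, v̄ = (0.39+0.47)/2 = 0.43 → q = 2.8×0.21×0.43 = 0.2528 m³/s
Panel 2-3: Δb = 13.1 m, d̄ = (0.28+0.41)/2 = 0.345, v̄ = (0.47+0.50)/2 = 0.485 → q = 13.1×0.345×0.485 = 2.192 m³/s
Panel 3-4: Δb = 6.3 m, d̄ = (0.41+0.13)/2 = 0.27, v̄ = (0.50+0.45)/2 = 0.475 → q = 6.3×0.27×0.475 = 0.8080 m³/s
Q = Σ q = 3.253 m³/s

3.25 m³/s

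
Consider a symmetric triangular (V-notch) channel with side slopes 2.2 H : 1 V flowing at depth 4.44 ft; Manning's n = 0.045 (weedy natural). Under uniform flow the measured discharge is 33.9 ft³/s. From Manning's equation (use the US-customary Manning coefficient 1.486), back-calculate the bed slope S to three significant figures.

0.000219

A = z·y² = 2.2×4.44² = 43.37 ft²
P = 2y√(1+z²) = 2×4.44×√(1+2.2²) = 21.46 ft
R = A/P = 43.37/21.46 = 2.021 ft
S = (Q·n / (1.486·A·R^(2/3)))² = (33.9×0.045 / (1.486×43.37×1.599))² = 0.0002193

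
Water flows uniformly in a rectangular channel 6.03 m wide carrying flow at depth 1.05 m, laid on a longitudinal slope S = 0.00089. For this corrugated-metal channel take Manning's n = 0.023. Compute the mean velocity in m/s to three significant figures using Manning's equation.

A = b·y = 6.03 × 1.05 = 6.332 m²
P = b + 2y = 6.03 + 2×1.05 = 8.130 m
R = A/P = 6.332/8.130 = 0.7788 m
Q = (1/n)·A·R^(2/3)·S^(1/2) = (1/0.023) × 6.332 × 0.7788^(2/3) × 0.00089^(1/2) = 6.952 m³/s
V = Q/A = 6.952/6.332 = 1.098 m/s

1.10 m/s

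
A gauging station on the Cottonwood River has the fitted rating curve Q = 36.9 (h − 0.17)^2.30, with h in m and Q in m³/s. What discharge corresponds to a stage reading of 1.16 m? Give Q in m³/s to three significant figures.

36.1 m³/s

Q = 36.9 × (1.16 − 0.17)^2.30 = 36.9 × 0.99^2.30 = 36.06 m³/s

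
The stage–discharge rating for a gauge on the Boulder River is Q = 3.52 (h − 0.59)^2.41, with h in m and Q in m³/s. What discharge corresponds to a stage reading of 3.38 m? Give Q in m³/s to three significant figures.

Q = 3.52 × (3.38 − 0.59)^2.41 = 3.52 × 2.79^2.41 = 41.73 m³/s

41.7 m³/s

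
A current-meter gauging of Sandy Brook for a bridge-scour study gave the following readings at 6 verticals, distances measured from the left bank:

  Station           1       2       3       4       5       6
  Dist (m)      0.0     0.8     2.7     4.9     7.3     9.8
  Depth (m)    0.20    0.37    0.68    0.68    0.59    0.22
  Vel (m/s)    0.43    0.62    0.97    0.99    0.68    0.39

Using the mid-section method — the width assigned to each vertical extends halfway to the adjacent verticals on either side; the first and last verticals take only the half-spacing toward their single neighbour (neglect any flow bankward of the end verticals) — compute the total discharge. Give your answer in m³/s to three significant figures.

4.33 m³/s

w_1 = (0.8 − 0.0)/2 = 0.4 m; q_1 = 0.43 × 0.20 × 0.4 = 0.03440 m³/s
w_2 = (2.7 − 0.0)/2 = 1.35 m; q_2 = 0.62 × 0.37 × 1.35 = 0.3097 m³/s
w_3 = (4.9 − 0.8)/2 = 2.05 m; q_3 = 0.97 × 0.68 × 2.05 = 1.352 m³/s
w_4 = (7.3 − 2.7)/2 = 2.3 m; q_4 = 0.99 × 0.68 × 2.3 = 1.548 m³/s
w_5 = (9.8 − 4.9)/2 = 2.45 m; q_5 = 0.68 × 0.59 × 2.45 = 0.9829 m³/s
w_6 = (9.8 − 7.3)/2 = 1.25 m; q_6 = 0.39 × 0.22 × 1.25 = 0.1073 m³/s
Q = Σ qᵢ = 4.335 m³/s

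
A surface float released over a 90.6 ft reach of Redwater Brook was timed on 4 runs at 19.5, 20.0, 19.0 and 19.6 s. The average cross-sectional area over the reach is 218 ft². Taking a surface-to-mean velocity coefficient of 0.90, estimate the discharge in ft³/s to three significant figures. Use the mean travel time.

t̄ = (19.5 + 20.0 + 19.0 + 19.6) / 4 = 19.525 s
v_surface = L / t̄ = 90.6 / 19.525 = 4.640 ft/s
v_mean = 0.90 × 4.640 = 4.176 ft/s
Q = A × v_mean = 218 × 4.176 = 910.4 ft³/s

910 ft³/s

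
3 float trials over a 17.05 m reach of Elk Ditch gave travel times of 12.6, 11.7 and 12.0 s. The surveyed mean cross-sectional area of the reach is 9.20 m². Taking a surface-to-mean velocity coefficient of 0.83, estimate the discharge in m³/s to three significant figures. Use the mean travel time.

t̄ = (12.6 + 11.7 + 12.0) / 3 = 12.1 s
v_surface = L / t̄ = 17.05 / 12.1 = 1.409 m/s
v_mean = 0.83 × 1.409 = 1.170 m/s
Q = A × v_mean = 9.20 × 1.170 = 10.76 m³/s

10.8 m³/s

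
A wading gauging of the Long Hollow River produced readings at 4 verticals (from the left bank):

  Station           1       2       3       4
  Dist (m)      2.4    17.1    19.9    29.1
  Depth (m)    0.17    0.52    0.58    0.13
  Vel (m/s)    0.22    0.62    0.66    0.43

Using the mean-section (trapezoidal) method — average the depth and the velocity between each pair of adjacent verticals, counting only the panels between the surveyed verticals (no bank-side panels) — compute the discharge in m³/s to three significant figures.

Panel 1-2: Δb = 14.7 m, d̄ = (0.17+0.52)/2 = 0.345, v̄ = (0.22+0.62)/2 = 0.42 → q = 14.7×0.345×0.42 = 2.130 m³/s
Panel 2-3: Δb = 2.8 m, d̄ = (0.52+0.58)/2 = 0.55, v̄ = (0.62+0.66)/2 = 0.64 → q = 2.8×0.55×0.64 = 0.9856 m³/s
Panel 3-4: Δb = 9.2 m, d̄ = (0.58+0.13)/2 = 0.355, v̄ = (0.66+0.43)/2 = 0.545 → q = 9.2×0.355×0.545 = 1.780 m³/s
Q = Σ q = 4.896 m³/s

4.90 m³/s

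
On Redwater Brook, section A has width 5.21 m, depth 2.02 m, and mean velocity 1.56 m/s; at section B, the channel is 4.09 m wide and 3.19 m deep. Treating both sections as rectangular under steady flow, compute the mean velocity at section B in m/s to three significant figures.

Q = A₁V₁ = (5.21×2.02) × 1.56 = 16.42 m³/s
A₂ = 4.09 × 3.19 = 13.05 m²
V₂ = Q/A₂ = 16.42/13.05 = 1.258 m/s

1.26 m/s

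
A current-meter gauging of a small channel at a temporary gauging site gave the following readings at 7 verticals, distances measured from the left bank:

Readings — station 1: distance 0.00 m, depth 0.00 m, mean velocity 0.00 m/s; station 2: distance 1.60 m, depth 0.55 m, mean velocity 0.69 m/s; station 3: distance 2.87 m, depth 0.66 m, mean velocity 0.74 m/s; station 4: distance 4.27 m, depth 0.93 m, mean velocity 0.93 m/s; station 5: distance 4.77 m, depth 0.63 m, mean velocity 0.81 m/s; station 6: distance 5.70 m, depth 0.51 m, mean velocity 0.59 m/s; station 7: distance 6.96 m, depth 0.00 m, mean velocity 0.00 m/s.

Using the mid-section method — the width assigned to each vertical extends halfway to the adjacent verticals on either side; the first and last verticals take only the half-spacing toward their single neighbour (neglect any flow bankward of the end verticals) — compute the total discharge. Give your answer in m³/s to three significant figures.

w_2 = (2.87 − 0.00)/2 = 1.435 m; q_2 = 0.69 × 0.55 × 1.435 = 0.5446 m³/s
w_3 = (4.27 − 1.60)/2 = 1.335 m; q_3 = 0.74 × 0.66 × 1.335 = 0.6520 m³/s
w_4 = (4.77 − 2.87)/2 = 0.95 m; q_4 = 0.93 × 0.93 × 0.95 = 0.8217 m³/s
w_5 = (5.70 − 4.27)/2 = 0.715 m; q_5 = 0.81 × 0.63 × 0.715 = 0.3649 m³/s
w_6 = (6.96 − 4.77)/2 = 1.095 m; q_6 = 0.59 × 0.51 × 1.095 = 0.3295 m³/s
Stations 1, 7 contribute zero (depth or velocity is 0).
Q = Σ qᵢ = 2.713 m³/s

2.71 m³/s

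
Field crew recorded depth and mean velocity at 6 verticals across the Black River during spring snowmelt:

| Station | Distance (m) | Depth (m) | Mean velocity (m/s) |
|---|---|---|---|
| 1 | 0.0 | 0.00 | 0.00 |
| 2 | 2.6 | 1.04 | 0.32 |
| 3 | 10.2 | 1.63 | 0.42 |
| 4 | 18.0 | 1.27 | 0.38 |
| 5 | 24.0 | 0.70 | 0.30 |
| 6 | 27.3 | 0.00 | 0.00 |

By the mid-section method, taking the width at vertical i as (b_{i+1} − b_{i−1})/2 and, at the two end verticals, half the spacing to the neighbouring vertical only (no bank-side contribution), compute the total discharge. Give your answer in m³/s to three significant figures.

w_2 = (10.2 − 0.0)/2 = 5.1 m; q_2 = 0.32 × 1.04 × 5.1 = 1.697 m³/s
w_3 = (18.0 − 2.6)/2 = 7.7 m; q_3 = 0.42 × 1.63 × 7.7 = 5.271 m³/s
w_4 = (24.0 − 10.2)/2 = 6.9 m; q_4 = 0.38 × 1.27 × 6.9 = 3.330 m³/s
w_5 = (27.3 − 18.0)/2 = 4.65 m; q_5 = 0.30 × 0.70 × 4.65 = 0.9765 m³/s
Stations 1, 6 contribute zero (depth or velocity is 0).
Q = Σ qᵢ = 11.28 m³/s

11.3 m³/s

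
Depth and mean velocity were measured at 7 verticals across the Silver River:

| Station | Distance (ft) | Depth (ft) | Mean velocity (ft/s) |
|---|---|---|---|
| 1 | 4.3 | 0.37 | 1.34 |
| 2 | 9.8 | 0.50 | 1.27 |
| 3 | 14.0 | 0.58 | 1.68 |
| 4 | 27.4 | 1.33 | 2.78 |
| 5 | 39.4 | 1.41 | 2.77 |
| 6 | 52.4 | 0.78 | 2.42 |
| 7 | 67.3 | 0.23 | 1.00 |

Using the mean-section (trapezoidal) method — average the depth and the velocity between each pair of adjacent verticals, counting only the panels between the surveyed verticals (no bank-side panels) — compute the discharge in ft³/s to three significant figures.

Panel 1-2: Δb = 5.5 ft, d̄ = (0.37+0.50)/2 = 0.435, v̄ = (1.34+1.27)/2 = 1.305 → q = 5.5×0.435×1.305 = 3.122 ft³/s
Panel 2-3: Δb = 4.2 ft, d̄ = (0.50+0.58)/2 = 0.54, v̄ = (1.27+1.68)/2 = 1.475 → q = 4.2×0.54×1.475 = 3.345 ft³/s
Panel 3-4: Δb = 13.4 ft, d̄ = (0.58+1.33)/2 = 0.955, v̄ = (1.68+2.78)/2 = 2.23 → q = 13.4×0.955×2.23 = 28.54 ft³/s
Panel 4-5: Δb = 12 ft, d̄ = (1.33+1.41)/2 = 1.37, v̄ = (2.78+2.77)/2 = 2.775 → q = 12×1.37×2.775 = 45.62 ft³/s
Panel 5-6: Δb = 13 ft, d̄ = (1.41+0.78)/2 = 1.095, v̄ = (2.77+2.42)/2 = 2.595 → q = 13×1.095×2.595 = 36.94 ft³/s
Panel 6-7: Δb = 14.9 ft, d̄ = (0.78+0.23)/2 = 0.505, v̄ = (2.42+1.00)/2 = 1.71 → q = 14.9×0.505×1.71 = 12.87 ft³/s
Q = Σ q = 130.4 ft³/s

130 ft³/s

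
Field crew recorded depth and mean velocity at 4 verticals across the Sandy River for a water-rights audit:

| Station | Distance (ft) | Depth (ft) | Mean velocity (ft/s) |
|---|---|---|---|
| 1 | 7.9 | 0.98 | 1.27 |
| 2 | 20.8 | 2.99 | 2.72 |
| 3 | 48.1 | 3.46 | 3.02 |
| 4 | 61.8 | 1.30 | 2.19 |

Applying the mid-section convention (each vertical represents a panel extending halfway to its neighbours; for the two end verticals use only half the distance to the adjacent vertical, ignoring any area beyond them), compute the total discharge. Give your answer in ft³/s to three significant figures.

w_1 = (20.8 − 7.9)/2 = 6.45 ft; q_1 = 1.27 × 0.98 × 6.45 = 8.028 ft³/s
w_2 = (48.1 − 7.9)/2 = 20.1 ft; q_2 = 2.72 × 2.99 × 20.1 = 163.5 ft³/s
w_3 = (61.8 − 20.8)/2 = 20.5 ft; q_3 = 3.02 × 3.46 × 20.5 = 214.2 ft³/s
w_4 = (61.8 − 48.1)/2 = 6.85 ft; q_4 = 2.19 × 1.30 × 6.85 = 19.50 ft³/s
Q = Σ qᵢ = 405.2 ft³/s

405 ft³/s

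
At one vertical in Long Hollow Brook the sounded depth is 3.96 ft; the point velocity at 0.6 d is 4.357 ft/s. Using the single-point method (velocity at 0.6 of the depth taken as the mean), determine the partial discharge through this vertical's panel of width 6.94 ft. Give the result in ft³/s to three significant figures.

v̄ = v₀.₆ = 4.357 ft/s
q = v̄ × d × w = 4.357 × 3.96 × 6.94 = 119.7 ft³/s

120 ft³/s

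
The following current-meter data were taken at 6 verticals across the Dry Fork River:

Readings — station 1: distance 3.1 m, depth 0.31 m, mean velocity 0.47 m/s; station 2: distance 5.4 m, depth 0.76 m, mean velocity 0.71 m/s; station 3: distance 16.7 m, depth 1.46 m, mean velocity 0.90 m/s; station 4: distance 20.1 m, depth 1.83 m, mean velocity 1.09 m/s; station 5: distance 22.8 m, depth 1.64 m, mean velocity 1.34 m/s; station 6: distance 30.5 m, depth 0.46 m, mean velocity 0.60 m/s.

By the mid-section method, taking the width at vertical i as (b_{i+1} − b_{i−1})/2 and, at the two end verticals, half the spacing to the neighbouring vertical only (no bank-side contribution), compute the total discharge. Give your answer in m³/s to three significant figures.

w_1 = (5.4 − 3.1)/2 = 1.15 m; q_1 = 0.47 × 0.31 × 1.15 = 0.1676 m³/s
w_2 = (16.7 − 3.1)/2 = 6.8 m; q_2 = 0.71 × 0.76 × 6.8 = 3.669 m³/s
w_3 = (20.1 − 5.4)/2 = 7.35 m; q_3 = 0.90 × 1.46 × 7.35 = 9.658 m³/s
w_4 = (22.8 − 16.7)/2 = 3.05 m; q_4 = 1.09 × 1.83 × 3.05 = 6.084 m³/s
w_5 = (30.5 − 20.1)/2 = 5.2 m; q_5 = 1.34 × 1.64 × 5.2 = 11.43 m³/s
w_6 = (30.5 − 22.8)/2 = 3.85 m; q_6 = 0.60 × 0.46 × 3.85 = 1.063 m³/s
Q = Σ qᵢ = 32.07 m³/s

32.1 m³/s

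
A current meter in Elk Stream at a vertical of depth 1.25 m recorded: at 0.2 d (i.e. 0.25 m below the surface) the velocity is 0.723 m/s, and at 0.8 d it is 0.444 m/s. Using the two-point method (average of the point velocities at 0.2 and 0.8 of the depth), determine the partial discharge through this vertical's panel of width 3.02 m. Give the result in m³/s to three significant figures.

2.20 m³/s

v̄ = (0.723 + 0.444) / 2 = 0.5835 m/s
q = v̄ × d × w = 0.5835 × 1.25 × 3.02 = 2.203 m³/s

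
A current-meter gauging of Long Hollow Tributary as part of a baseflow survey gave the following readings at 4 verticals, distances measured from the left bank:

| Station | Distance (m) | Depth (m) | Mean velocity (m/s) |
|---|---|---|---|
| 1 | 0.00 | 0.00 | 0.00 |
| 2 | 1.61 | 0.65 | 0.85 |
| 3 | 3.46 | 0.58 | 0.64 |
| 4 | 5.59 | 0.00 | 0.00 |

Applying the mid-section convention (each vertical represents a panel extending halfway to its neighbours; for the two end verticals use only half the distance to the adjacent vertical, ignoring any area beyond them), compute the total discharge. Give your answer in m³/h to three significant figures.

w_2 = (3.46 − 0.00)/2 = 1.73 m; q_2 = 0.85 × 0.65 × 1.73 = 0.9558 m³/s
w_3 = (5.59 − 1.61)/2 = 1.99 m; q_3 = 0.64 × 0.58 × 1.99 = 0.7387 m³/s
Stations 1, 4 contribute zero (depth or velocity is 0).
Q = Σ qᵢ = 1.695 m³/s
= 1.695 × 3600 = 6100 m³/h

6100 m³/h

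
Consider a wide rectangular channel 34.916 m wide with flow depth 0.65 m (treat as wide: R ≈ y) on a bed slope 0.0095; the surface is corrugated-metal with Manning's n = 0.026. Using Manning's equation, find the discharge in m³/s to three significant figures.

A = b·y = 34.916 × 0.65 = 22.70 m²
Wide channel: R ≈ y = 0.65 m
Q = (1/n)·A·R^(2/3)·S^(1/2) = (1/0.026) × 22.70 × 0.6500^(2/3) × 0.0095^(1/2) = 63.84 m³/s

63.8 m³/s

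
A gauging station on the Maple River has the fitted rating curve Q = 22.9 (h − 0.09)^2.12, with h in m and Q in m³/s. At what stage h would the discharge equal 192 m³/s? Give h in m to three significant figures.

2.82 m

h − h₀ = (Q/C)^(1/b) = (192/22.9)^(1/2.12) = 2.726 m
h = 0.09 + 2.726 = 2.816 m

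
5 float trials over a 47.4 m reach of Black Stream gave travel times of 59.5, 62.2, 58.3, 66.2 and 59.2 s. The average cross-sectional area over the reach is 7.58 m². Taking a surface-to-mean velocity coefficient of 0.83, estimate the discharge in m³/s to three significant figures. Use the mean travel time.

t̄ = (59.5 + 62.2 + 58.3 + 66.2 + 59.2) / 5 = 61.08 s
v_surface = L / t̄ = 47.4 / 61.08 = 0.7760 m/s
v_mean = 0.83 × 0.7760 = 0.6441 m/s
Q = A × v_mean = 7.58 × 0.6441 = 4.882 m³/s

4.88 m³/s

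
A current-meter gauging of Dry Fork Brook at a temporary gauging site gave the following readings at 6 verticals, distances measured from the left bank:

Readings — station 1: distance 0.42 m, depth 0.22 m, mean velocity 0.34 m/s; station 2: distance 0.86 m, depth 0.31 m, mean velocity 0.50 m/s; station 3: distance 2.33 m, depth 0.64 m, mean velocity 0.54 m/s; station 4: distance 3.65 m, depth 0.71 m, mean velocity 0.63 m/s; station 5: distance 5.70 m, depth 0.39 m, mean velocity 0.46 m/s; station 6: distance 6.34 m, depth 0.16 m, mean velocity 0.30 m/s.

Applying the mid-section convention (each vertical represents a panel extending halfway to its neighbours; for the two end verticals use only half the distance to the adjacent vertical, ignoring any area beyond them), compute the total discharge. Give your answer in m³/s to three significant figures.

w_1 = (0.86 − 0.42)/2 = 0.22 m; q_1 = 0.34 × 0.22 × 0.22 = 0.01646 m³/s
w_2 = (2.33 − 0.42)/2 = 0.955 m; q_2 = 0.50 × 0.31 × 0.955 = 0.1480 m³/s
w_3 = (3.65 − 0.86)/2 = 1.395 m; q_3 = 0.54 × 0.64 × 1.395 = 0.4821 m³/s
w_4 = (5.70 − 2.33)/2 = 1.685 m; q_4 = 0.63 × 0.71 × 1.685 = 0.7537 m³/s
w_5 = (6.34 − 3.65)/2 = 1.345 m; q_5 = 0.46 × 0.39 × 1.345 = 0.2413 m³/s
w_6 = (6.34 − 5.70)/2 = 0.32 m; q_6 = 0.30 × 0.16 × 0.32 = 0.01536 m³/s
Q = Σ qᵢ = 1.657 m³/s

1.66 m³/s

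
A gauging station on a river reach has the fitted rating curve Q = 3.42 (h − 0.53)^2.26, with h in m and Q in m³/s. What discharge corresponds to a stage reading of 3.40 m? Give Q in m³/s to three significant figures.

Q = 3.42 × (3.40 − 0.53)^2.26 = 3.42 × 2.87^2.26 = 37.05 m³/s

37.1 m³/s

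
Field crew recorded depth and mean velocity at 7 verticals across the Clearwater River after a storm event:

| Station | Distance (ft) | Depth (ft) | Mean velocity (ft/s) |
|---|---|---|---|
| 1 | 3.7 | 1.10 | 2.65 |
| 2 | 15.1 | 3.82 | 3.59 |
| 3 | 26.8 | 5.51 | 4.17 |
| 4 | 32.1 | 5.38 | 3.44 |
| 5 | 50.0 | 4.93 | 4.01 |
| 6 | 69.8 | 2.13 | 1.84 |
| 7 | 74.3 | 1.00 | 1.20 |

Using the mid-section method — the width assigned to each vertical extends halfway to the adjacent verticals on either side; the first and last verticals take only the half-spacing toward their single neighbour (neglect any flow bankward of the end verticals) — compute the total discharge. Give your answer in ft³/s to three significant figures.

1010 ft³/s

w_1 = (15.1 − 3.7)/2 = 5.7 ft; q_1 = 2.65 × 1.10 × 5.7 = 16.62 ft³/s
w_2 = (26.8 − 3.7)/2 = 11.55 ft; q_2 = 3.59 × 3.82 × 11.55 = 158.4 ft³/s
w_3 = (32.1 − 15.1)/2 = 8.5 ft; q_3 = 4.17 × 5.51 × 8.5 = 195.3 ft³/s
w_4 = (50.0 − 26.8)/2 = 11.6 ft; q_4 = 3.44 × 5.38 × 11.6 = 214.7 ft³/s
w_5 = (69.8 − 32.1)/2 = 18.85 ft; q_5 = 4.01 × 4.93 × 18.85 = 372.7 ft³/s
w_6 = (74.3 − 50.0)/2 = 12.15 ft; q_6 = 1.84 × 2.13 × 12.15 = 47.62 ft³/s
w_7 = (74.3 − 69.8)/2 = 2.25 ft; q_7 = 1.20 × 1.00 × 2.25 = 2.700 ft³/s
Q = Σ qᵢ = 1008 ft³/s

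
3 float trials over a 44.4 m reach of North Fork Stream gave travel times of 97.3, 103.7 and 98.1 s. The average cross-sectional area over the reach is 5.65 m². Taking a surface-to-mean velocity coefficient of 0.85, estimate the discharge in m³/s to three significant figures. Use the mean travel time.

t̄ = (97.3 + 103.7 + 98.1) / 3 = 99.7 s
v_surface = L / t̄ = 44.4 / 99.7 = 0.4453 m/s
v_mean = 0.85 × 0.4453 = 0.3785 m/s
Q = A × v_mean = 5.65 × 0.3785 = 2.139 m³/s

2.14 m³/s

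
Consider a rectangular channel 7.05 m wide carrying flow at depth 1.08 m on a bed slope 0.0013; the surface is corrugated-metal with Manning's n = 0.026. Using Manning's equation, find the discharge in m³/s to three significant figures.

A = b·y = 7.05 × 1.08 = 7.614 m²
P = b + 2y = 7.05 + 2×1.08 = 9.210 m
R = A/P = 7.614/9.210 = 0.8267 m
Q = (1/n)·A·R^(2/3)·S^(1/2) = (1/0.026) × 7.614 × 0.8267^(2/3) × 0.0013^(1/2) = 9.301 m³/s

9.30 m³/s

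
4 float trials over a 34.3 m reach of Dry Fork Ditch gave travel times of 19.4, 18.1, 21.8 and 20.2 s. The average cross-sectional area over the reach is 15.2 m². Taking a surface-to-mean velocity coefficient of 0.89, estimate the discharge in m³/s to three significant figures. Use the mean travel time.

t̄ = (19.4 + 18.1 + 21.8 + 20.2) / 4 = 19.875 s
v_surface = L / t̄ = 34.3 / 19.875 = 1.726 m/s
v_mean = 0.89 × 1.726 = 1.536 m/s
Q = A × v_mean = 15.2 × 1.536 = 23.35 m³/s

23.3 m³/s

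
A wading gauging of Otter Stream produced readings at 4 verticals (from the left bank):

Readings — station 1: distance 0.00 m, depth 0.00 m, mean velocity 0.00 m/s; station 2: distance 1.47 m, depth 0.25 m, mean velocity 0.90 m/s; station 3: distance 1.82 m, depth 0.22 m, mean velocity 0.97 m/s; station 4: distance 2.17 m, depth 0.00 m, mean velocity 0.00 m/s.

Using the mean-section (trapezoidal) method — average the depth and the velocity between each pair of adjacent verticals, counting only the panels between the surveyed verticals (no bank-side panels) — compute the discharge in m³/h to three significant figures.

Panel 1-2: Δb = 1.47 m, d̄ = (0.00+0.25)/2 = 0.125, v̄ = (0.00+0.90)/2 = 0.45 → q = 1.47×0.125×0.45 = 0.08269 m³/s
Panel 2-3: Δb = 0.35 m, d̄ = (0.25+0.22)/2 = 0.235, v̄ = (0.90+0.97)/2 = 0.935 → q = 0.35×0.235×0.935 = 0.07690 m³/s
Panel 3-4: Δb = 0.35 m, d̄ = (0.22+0.00)/2 = 0.11, v̄ = (0.97+0.00)/2 = 0.485 → q = 0.35×0.11×0.485 = 0.01867 m³/s
Q = Σ q = 0.1783 m³/s
= 0.1783 × 3600 = 641.7 m³/h

642 m³/h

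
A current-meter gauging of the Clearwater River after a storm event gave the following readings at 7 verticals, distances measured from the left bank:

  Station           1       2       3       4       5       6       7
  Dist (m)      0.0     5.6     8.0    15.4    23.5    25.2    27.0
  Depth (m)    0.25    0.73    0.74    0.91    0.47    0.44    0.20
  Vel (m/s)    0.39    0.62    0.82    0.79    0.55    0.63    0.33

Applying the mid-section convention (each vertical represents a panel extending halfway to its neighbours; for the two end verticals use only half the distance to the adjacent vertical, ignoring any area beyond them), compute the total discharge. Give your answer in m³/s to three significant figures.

12.4 m³/s

w_1 = (5.6 − 0.0)/2 = 2.8 m; q_1 = 0.39 × 0.25 × 2.8 = 0.2730 m³/s
w_2 = (8.0 − 0.0)/2 = 4 m; q_2 = 0.62 × 0.73 × 4 = 1.810 m³/s
w_3 = (15.4 − 5.6)/2 = 4.9 m; q_3 = 0.82 × 0.74 × 4.9 = 2.973 m³/s
w_4 = (23.5 − 8.0)/2 = 7.75 m; q_4 = 0.79 × 0.91 × 7.75 = 5.571 m³/s
w_5 = (25.2 − 15.4)/2 = 4.9 m; q_5 = 0.55 × 0.47 × 4.9 = 1.267 m³/s
w_6 = (27.0 − 23.5)/2 = 1.75 m; q_6 = 0.63 × 0.44 × 1.75 = 0.4851 m³/s
w_7 = (27.0 − 25.2)/2 = 0.9 m; q_7 = 0.33 × 0.20 × 0.9 = 0.05940 m³/s
Q = Σ qᵢ = 12.44 m³/s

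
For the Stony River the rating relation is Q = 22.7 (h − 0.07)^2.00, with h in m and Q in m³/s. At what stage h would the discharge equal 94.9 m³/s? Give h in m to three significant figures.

h − h₀ = (Q/C)^(1/b) = (94.9/22.7)^(1/2.00) = 2.045 m
h = 0.07 + 2.045 = 2.115 m

2.11 m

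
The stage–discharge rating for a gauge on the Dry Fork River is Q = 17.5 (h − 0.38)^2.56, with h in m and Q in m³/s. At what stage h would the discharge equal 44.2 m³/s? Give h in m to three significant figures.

h − h₀ = (Q/C)^(1/b) = (44.2/17.5)^(1/2.56) = 1.436 m
h = 0.38 + 1.436 = 1.816 m

1.82 m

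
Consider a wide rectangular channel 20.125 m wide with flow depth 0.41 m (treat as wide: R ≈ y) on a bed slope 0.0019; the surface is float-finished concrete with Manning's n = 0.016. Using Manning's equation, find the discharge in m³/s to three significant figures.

12.4 m³/s

A = b·y = 20.125 × 0.41 = 8.251 m²
Wide channel: R ≈ y = 0.41 m
Q = (1/n)·A·R^(2/3)·S^(1/2) = (1/0.016) × 8.251 × 0.4100^(2/3) × 0.0019^(1/2) = 12.41 m³/s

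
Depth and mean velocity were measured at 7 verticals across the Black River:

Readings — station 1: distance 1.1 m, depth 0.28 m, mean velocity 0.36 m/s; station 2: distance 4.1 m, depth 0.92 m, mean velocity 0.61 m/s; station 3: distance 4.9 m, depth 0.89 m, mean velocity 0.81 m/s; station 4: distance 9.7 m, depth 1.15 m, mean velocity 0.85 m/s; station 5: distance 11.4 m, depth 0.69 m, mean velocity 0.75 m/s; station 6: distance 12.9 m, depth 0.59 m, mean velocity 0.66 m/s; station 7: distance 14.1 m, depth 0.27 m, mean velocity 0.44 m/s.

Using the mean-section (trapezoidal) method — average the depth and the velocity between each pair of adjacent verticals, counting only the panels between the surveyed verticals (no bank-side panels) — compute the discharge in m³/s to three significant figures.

7.66 m³/s

Panel 1-2: Δb = 3 m, d̄ = (0.28+0.92)/2 = 0.6, v̄ = (0.36+0.61)/2 = 0.485 → q = 3×0.6×0.485 = 0.8730 m³/s
Panel 2-3: Δb = 0.8 m, d̄ = (0.92+0.89)/2 = 0.905, v̄ = (0.61+0.81)/2 = 0.71 → q = 0.8×0.905×0.71 = 0.5140 m³/s
Panel 3-4: Δb = 4.8 m, d̄ = (0.89+1.15)/2 = 1.02, v̄ = (0.81+0.85)/2 = 0.83 → q = 4.8×1.02×0.83 = 4.064 m³/s
Panel 4-5: Δb = 1.7 m, d̄ = (1.15+0.69)/2 = 0.92, v̄ = (0.85+0.75)/2 = 0.8 → q = 1.7×0.92×0.8 = 1.251 m³/s
Panel 5-6: Δb = 1.5 m, d̄ = (0.69+0.59)/2 = 0.64, v̄ = (0.75+0.66)/2 = 0.705 → q = 1.5×0.64×0.705 = 0.6768 m³/s
Panel 6-7: Δb = 1.2 m, d̄ = (0.59+0.27)/2 = 0.43, v̄ = (0.66+0.44)/2 = 0.55 → q = 1.2×0.43×0.55 = 0.2838 m³/s
Q = Σ q = 7.663 m³/s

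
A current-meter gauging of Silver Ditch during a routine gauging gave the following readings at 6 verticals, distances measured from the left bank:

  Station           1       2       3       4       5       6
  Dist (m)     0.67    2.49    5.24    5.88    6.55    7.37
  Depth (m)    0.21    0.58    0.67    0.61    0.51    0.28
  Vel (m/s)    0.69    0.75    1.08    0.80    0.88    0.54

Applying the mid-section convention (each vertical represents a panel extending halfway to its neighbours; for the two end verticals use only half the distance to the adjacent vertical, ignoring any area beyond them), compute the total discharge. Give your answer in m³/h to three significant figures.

w_1 = (2.49 − 0.67)/2 = 0.91 m; q_1 = 0.69 × 0.21 × 0.91 = 0.1319 m³/s
w_2 = (5.24 − 0.67)/2 = 2.285 m; q_2 = 0.75 × 0.58 × 2.285 = 0.9940 m³/s
w_3 = (5.88 − 2.49)/2 = 1.695 m; q_3 = 1.08 × 0.67 × 1.695 = 1.227 m³/s
w_4 = (6.55 − 5.24)/2 = 0.655 m; q_4 = 0.80 × 0.61 × 0.655 = 0.3196 m³/s
w_5 = (7.37 − 5.88)/2 = 0.745 m; q_5 = 0.88 × 0.51 × 0.745 = 0.3344 m³/s
w_6 = (7.37 − 6.55)/2 = 0.41 m; q_6 = 0.54 × 0.28 × 0.41 = 0.06199 m³/s
Q = Σ qᵢ = 3.068 m³/s
= 3.068 × 3600 = 11050 m³/h

11000 m³/h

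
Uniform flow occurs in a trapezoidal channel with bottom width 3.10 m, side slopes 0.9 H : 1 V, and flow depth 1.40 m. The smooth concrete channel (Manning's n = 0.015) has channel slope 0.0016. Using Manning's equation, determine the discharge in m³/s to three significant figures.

A = (b + z·y)·y = (3.10 + 0.9×1.40)×1.40 = 6.104 m²
P = b + 2y√(1+z²) = 3.10 + 2×1.40×√(1+0.9²) = 6.867 m
R = A/P = 6.104/6.867 = 0.8889 m
Q = (1/n)·A·R^(2/3)·S^(1/2) = (1/0.015) × 6.104 × 0.8889^(2/3) × 0.0016^(1/2) = 15.05 m³/s

15.0 m³/s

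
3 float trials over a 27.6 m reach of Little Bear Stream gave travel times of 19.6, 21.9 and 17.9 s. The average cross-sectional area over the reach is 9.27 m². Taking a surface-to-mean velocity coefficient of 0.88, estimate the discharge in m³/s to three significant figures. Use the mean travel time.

11.4 m³/s

t̄ = (19.6 + 21.9 + 17.9) / 3 = 19.8 s
v_surface = L / t̄ = 27.6 / 19.8 = 1.394 m/s
v_mean = 0.88 × 1.394 = 1.227 m/s
Q = A × v_mean = 9.27 × 1.227 = 11.37 m³/s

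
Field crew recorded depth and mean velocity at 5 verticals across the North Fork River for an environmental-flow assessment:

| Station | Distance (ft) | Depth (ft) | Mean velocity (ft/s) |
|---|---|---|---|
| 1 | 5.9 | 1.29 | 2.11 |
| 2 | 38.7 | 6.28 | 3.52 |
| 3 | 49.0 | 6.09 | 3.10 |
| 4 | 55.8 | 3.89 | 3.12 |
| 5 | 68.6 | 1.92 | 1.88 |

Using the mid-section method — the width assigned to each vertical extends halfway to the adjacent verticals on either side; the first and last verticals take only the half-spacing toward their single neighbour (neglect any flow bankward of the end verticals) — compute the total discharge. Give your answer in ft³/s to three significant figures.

824 ft³/s

w_1 = (38.7 − 5.9)/2 = 16.4 ft; q_1 = 2.11 × 1.29 × 16.4 = 44.64 ft³/s
w_2 = (49.0 − 5.9)/2 = 21.55 ft; q_2 = 3.52 × 6.28 × 21.55 = 476.4 ft³/s
w_3 = (55.8 − 38.7)/2 = 8.55 ft; q_3 = 3.10 × 6.09 × 8.55 = 161.4 ft³/s
w_4 = (68.6 − 49.0)/2 = 9.8 ft; q_4 = 3.12 × 3.89 × 9.8 = 118.9 ft³/s
w_5 = (68.6 − 55.8)/2 = 6.4 ft; q_5 = 1.88 × 1.92 × 6.4 = 23.10 ft³/s
Q = Σ qᵢ = 824.5 ft³/s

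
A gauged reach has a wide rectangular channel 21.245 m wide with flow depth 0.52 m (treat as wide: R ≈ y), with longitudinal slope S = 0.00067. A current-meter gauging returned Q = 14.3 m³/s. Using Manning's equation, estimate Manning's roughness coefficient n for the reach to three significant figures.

A = b·y = 21.245 × 0.52 = 11.05 m²
Wide channel: R ≈ y = 0.52 m
n = (1/Q)·A·R^(2/3)·S^(1/2) = (1/14.3) × 11.05 × 0.6466 × 0.02588 = 0.01293

0.0129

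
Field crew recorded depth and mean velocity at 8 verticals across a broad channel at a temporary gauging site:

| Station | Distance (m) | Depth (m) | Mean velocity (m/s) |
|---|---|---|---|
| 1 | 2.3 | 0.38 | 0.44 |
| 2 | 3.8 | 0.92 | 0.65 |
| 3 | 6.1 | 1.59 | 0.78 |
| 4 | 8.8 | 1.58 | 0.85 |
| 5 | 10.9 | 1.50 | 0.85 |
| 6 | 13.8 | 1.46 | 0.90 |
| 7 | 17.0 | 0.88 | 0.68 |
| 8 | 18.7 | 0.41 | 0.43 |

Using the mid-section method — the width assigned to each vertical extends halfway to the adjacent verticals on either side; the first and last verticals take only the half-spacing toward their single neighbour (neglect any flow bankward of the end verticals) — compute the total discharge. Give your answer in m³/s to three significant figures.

w_1 = (3.8 − 2.3)/2 = 0.75 m; q_1 = 0.44 × 0.38 × 0.75 = 0.1254 m³/s
w_2 = (6.1 − 2.3)/2 = 1.9 m; q_2 = 0.65 × 0.92 × 1.9 = 1.136 m³/s
w_3 = (8.8 − 3.8)/2 = 2.5 m; q_3 = 0.78 × 1.59 × 2.5 = 3.101 m³/s
w_4 = (10.9 − 6.1)/2 = 2.4 m; q_4 = 0.85 × 1.58 × 2.4 = 3.223 m³/s
w_5 = (13.8 − 8.8)/2 = 2.5 m; q_5 = 0.85 × 1.50 × 2.5 = 3.188 m³/s
w_6 = (17.0 − 10.9)/2 = 3.05 m; q_6 = 0.90 × 1.46 × 3.05 = 4.008 m³/s
w_7 = (18.7 − 13.8)/2 = 2.45 m; q_7 = 0.68 × 0.88 × 2.45 = 1.466 m³/s
w_8 = (18.7 − 17.0)/2 = 0.85 m; q_8 = 0.43 × 0.41 × 0.85 = 0.1499 m³/s
Q = Σ qᵢ = 16.40 m³/s

16.4 m³/s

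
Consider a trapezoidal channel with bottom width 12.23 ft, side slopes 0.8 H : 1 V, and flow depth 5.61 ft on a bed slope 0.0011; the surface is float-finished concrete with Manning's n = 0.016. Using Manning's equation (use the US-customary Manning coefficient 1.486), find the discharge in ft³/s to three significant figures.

669 ft³/s

A = (b + z·y)·y = (12.23 + 0.8×5.61)×5.61 = 93.79 ft²
P = b + 2y√(1+z²) = 12.23 + 2×5.61×√(1+0.8²) = 26.60 ft
R = A/P = 93.79/26.60 = 3.526 ft
Q = (1.486/n)·A·R^(2/3)·S^(1/2) = (1.486/0.016) × 93.79 × 3.526^(2/3) × 0.0011^(1/2) = 669.3 ft³/s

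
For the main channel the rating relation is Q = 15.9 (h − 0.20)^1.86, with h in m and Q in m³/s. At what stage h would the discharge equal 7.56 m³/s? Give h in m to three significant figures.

h − h₀ = (Q/C)^(1/b) = (7.56/15.9)^(1/1.86) = 0.6705 m
h = 0.20 + 0.6705 = 0.8705 m

0.871 m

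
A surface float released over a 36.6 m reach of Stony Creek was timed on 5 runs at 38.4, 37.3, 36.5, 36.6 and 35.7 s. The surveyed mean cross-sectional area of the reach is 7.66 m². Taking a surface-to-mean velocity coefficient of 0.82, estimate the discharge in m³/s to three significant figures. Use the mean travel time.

6.23 m³/s

t̄ = (38.4 + 37.3 + 36.5 + 36.6 + 35.7) / 5 = 36.9 s
v_surface = L / t̄ = 36.6 / 36.9 = 0.9919 m/s
v_mean = 0.82 × 0.9919 = 0.8133 m/s
Q = A × v_mean = 7.66 × 0.8133 = 6.230 m³/s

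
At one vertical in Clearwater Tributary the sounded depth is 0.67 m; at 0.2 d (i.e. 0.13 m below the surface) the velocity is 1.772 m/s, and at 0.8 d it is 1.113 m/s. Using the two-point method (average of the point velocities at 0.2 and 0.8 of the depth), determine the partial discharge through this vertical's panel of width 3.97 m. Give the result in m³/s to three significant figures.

v̄ = (1.772 + 1.113) / 2 = 1.443 m/s
q = v̄ × d × w = 1.443 × 0.67 × 3.97 = 3.837 m³/s

3.84 m³/s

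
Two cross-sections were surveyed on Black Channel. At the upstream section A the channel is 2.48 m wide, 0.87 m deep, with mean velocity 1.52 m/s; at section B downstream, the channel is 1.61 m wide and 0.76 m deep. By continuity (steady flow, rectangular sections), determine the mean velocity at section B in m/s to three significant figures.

2.68 m/s

Q = A₁V₁ = (2.48×0.87) × 1.52 = 3.280 m³/s
A₂ = 1.61 × 0.76 = 1.224 m²
V₂ = Q/A₂ = 3.280/1.224 = 2.680 m/s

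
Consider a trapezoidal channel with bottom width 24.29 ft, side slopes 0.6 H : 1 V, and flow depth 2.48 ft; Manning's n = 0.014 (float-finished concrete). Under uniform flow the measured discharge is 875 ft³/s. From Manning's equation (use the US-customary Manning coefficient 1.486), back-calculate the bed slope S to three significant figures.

A = (b + z·y)·y = (24.29 + 0.6×2.48)×2.48 = 63.93 ft²
P = b + 2y√(1+z²) = 24.29 + 2×2.48×√(1+0.6²) = 30.07 ft
R = A/P = 63.93/30.07 = 2.126 ft
S = (Q·n / (1.486·A·R^(2/3)))² = (875×0.014 / (1.486×63.93×1.653))² = 0.006084

0.00608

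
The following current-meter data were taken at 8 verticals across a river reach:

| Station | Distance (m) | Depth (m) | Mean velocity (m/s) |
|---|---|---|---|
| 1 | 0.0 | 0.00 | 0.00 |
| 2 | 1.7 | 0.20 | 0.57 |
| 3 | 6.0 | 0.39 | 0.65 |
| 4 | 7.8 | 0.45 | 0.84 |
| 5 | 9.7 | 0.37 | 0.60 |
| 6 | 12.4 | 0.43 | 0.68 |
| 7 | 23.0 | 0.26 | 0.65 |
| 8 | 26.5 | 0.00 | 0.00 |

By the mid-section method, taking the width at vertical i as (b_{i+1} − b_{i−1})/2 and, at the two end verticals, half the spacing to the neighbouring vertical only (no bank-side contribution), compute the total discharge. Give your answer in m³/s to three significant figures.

5.46 m³/s

w_2 = (6.0 − 0.0)/2 = 3 m; q_2 = 0.57 × 0.20 × 3 = 0.3420 m³/s
w_3 = (7.8 − 1.7)/2 = 3.05 m; q_3 = 0.65 × 0.39 × 3.05 = 0.7732 m³/s
w_4 = (9.7 − 6.0)/2 = 1.85 m; q_4 = 0.84 × 0.45 × 1.85 = 0.6993 m³/s
w_5 = (12.4 − 7.8)/2 = 2.3 m; q_5 = 0.60 × 0.37 × 2.3 = 0.5106 m³/s
w_6 = (23.0 − 9.7)/2 = 6.65 m; q_6 = 0.68 × 0.43 × 6.65 = 1.944 m³/s
w_7 = (26.5 − 12.4)/2 = 7.05 m; q_7 = 0.65 × 0.26 × 7.05 = 1.191 m³/s
Stations 1, 8 contribute zero (depth or velocity is 0).
Q = Σ qᵢ = 5.461 m³/s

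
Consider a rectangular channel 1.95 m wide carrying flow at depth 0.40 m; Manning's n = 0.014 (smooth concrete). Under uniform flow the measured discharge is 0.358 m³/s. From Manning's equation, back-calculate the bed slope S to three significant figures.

A = b·y = 1.95 × 0.40 = 0.7800 m²
P = b + 2y = 1.95 + 2×0.40 = 2.750 m
R = A/P = 0.7800/2.750 = 0.2836 m
S = (Q·n / (1·A·R^(2/3)))² = (0.358×0.014 / (1×0.7800×0.4317))² = 0.0002216

0.000222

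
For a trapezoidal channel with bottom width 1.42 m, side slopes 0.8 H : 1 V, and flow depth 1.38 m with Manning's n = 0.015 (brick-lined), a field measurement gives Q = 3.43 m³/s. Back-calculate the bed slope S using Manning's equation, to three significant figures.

0.000349

A = (b + z·y)·y = (1.42 + 0.8×1.38)×1.38 = 3.483 m²
P = b + 2y√(1+z²) = 1.42 + 2×1.38×√(1+0.8²) = 4.955 m
R = A/P = 3.483/4.955 = 0.7030 m
S = (Q·n / (1·A·R^(2/3)))² = (3.43×0.015 / (1×3.483×0.7906))² = 0.0003490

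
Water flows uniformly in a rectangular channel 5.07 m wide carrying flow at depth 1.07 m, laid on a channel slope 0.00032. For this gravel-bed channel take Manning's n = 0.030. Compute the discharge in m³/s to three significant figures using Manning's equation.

2.68 m³/s

A = b·y = 5.07 × 1.07 = 5.425 m²
P = b + 2y = 5.07 + 2×1.07 = 7.210 m
R = A/P = 5.425/7.210 = 0.7524 m
Q = (1/n)·A·R^(2/3)·S^(1/2) = (1/0.030) × 5.425 × 0.7524^(2/3) × 0.00032^(1/2) = 2.676 m³/s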